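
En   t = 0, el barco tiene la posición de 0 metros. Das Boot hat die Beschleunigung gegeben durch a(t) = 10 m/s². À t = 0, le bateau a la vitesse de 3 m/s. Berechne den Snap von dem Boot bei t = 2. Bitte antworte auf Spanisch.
Partiendo de la aceleración a(t) = 10, tomamos 2 derivadas. Tomando d/dt de a(t), encontramos j(t) = 0. Derivando la sacudida, obtenemos el snap: s(t) = 0. Tenemos el snap s(t) = 0. Sustituyendo t = 2: s(2) = 0.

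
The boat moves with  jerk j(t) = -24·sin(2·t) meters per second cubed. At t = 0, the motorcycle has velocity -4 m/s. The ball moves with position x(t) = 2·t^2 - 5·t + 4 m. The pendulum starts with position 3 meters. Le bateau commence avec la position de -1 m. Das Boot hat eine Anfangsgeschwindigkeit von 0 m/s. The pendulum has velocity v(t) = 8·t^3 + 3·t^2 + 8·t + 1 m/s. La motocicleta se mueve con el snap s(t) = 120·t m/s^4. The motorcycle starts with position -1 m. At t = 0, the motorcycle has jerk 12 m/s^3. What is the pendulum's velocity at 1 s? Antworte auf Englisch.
We have velocity v(t) = 8·t^3 + 3·t^2 + 8·t + 1. Substituting t = 1: v(1) = 20.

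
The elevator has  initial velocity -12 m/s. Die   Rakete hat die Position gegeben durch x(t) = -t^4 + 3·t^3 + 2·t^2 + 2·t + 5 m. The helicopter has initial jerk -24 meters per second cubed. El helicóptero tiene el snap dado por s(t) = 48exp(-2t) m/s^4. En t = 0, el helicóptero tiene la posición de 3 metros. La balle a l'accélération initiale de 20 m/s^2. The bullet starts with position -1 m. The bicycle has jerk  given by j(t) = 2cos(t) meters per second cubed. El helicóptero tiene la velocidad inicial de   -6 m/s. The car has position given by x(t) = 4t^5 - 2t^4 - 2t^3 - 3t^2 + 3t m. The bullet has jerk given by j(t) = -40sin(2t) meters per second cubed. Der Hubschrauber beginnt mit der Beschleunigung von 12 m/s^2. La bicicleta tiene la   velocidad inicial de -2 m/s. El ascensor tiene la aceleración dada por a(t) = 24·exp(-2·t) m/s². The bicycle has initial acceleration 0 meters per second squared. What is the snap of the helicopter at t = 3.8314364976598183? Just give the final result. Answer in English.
s(3.8314364976598183) = 0.0225578539228204.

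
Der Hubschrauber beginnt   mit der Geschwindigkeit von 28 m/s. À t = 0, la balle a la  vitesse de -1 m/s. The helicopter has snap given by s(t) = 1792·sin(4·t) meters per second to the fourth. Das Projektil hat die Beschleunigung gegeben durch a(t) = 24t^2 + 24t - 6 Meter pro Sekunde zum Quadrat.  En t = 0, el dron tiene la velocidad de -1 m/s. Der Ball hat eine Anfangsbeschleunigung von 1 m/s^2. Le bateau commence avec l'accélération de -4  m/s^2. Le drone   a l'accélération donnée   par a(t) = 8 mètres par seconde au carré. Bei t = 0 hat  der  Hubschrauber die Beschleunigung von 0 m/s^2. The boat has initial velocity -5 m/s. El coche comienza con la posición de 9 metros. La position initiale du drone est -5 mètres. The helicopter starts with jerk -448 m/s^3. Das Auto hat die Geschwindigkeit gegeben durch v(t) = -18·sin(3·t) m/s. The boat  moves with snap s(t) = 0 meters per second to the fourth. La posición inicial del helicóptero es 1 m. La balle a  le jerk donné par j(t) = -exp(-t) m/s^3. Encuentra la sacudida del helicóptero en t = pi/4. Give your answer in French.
Nous devons intégrer notre équation du snap s(t) = 1792·sin(4·t) 1 fois. La primitive du snap est le jerk. En utilisant j(0) = -448, nous obtenons j(t) = -448·cos(4·t). De l'équation du jerk j(t) = -448·cos(4·t), nous substituons t = pi/4 pour obtenir j = 448.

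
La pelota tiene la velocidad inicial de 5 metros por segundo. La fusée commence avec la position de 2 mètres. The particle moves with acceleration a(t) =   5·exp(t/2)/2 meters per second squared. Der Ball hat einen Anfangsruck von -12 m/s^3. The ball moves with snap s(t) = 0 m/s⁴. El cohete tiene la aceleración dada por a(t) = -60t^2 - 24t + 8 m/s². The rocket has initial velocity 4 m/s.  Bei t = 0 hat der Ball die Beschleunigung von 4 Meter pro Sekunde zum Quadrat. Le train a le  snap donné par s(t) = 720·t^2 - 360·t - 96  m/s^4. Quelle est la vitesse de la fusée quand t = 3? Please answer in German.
Wir müssen unsere Gleichung für die Beschleunigung a(t) = -60·t^2 - 24·t + 8 1-mal integrieren. Mit ∫a(t)dt und Anwendung von v(0) = 4, finden wir v(t) = -20·t^3 - 12·t^2 + 8·t + 4. Aus der Gleichung für die Geschwindigkeit v(t) = -20·t^3 - 12·t^2 + 8·t + 4, setzen wir t = 3 ein und erhalten v = -620.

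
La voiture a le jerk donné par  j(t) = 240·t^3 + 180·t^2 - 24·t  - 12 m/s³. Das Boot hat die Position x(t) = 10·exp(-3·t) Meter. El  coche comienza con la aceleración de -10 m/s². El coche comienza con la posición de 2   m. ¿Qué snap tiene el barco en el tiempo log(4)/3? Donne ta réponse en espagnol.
Partiendo de la posición x(t) = 10·exp(-3·t), tomamos 4 derivadas. La derivada de la posición da la velocidad: v(t) = -30·exp(-3·t). Derivando la velocidad, obtenemos la aceleración: a(t) = 90·exp(-3·t). Tomando d/dt de a(t), encontramos j(t) = -270·exp(-3·t). Derivando la sacudida, obtenemos el snap: s(t) = 810·exp(-3·t). Tenemos el snap s(t) = 810·exp(-3·t). Sustituyendo t = log(4)/3: s(log(4)/3) = 405/2.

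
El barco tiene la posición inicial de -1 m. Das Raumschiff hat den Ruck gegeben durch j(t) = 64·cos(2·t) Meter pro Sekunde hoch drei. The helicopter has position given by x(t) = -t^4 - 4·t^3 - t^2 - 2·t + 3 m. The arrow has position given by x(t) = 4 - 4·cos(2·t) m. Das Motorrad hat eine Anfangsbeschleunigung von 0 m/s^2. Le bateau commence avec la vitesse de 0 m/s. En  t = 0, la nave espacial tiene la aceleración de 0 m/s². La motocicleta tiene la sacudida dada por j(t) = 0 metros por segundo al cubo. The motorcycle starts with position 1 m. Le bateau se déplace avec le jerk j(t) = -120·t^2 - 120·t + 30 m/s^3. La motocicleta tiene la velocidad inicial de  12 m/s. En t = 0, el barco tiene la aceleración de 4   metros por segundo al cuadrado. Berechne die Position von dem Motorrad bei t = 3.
Wir müssen unsere Gleichung für den Ruck j(t) = 0 3-mal integrieren. Das Integral von dem Ruck, mit a(0) = 0, ergibt die Beschleunigung: a(t) = 0. Durch Integration von der Beschleunigung und Verwendung der Anfangsbedingung v(0) = 12, erhalten wir v(t) = 12. Die Stammfunktion von der Geschwindigkeit, mit x(0) = 1, ergibt die Position: x(t) = 12·t + 1. Wir haben die Position x(t) = 12·t + 1. Durch Einsetzen von t = 3: x(3) = 37.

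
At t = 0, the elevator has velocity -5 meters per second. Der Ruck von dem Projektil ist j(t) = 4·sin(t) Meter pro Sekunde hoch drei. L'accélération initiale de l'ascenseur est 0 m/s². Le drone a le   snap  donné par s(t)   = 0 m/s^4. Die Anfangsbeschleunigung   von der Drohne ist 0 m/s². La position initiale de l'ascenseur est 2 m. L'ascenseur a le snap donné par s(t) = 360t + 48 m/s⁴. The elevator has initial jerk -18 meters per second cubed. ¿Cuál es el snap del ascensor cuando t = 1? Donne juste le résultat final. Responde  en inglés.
s(1) = 408.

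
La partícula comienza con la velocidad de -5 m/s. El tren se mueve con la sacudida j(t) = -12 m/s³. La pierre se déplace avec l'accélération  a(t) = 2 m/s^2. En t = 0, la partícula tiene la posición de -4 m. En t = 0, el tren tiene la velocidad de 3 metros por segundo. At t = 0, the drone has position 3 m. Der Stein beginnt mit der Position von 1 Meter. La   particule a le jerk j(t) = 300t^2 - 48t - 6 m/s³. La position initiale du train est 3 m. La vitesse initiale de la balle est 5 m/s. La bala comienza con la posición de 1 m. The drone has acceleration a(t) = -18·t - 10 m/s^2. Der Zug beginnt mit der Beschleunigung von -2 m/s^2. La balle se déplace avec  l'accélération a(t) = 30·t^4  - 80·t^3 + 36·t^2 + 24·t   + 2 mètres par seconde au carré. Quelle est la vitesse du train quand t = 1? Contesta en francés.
Nous devons trouver l'intégrale de notre équation du jerk j(t) = -12 2 fois. En intégrant le jerk et en utilisant la condition initiale a(0) = -2, nous obtenons a(t) = -12·t - 2. L'intégrale de l'accélération est la vitesse. En utilisant v(0) = 3, nous obtenons v(t) = -6·t^2 - 2·t + 3. En utilisant v(t) = -6·t^2 - 2·t + 3 et en substituant t = 1, nous trouvons v = -5.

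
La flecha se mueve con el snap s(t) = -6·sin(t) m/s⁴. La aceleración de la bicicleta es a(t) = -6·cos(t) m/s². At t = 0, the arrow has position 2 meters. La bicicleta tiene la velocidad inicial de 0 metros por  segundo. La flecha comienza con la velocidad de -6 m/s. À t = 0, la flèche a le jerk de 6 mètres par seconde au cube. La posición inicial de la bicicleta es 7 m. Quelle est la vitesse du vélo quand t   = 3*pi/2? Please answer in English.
Starting from acceleration a(t) = -6·cos(t), we take 1 integral. The integral of acceleration is velocity. Using v(0) = 0, we get v(t) = -6·sin(t). Using v(t) = -6·sin(t) and substituting t = 3*pi/2, we find v = 6.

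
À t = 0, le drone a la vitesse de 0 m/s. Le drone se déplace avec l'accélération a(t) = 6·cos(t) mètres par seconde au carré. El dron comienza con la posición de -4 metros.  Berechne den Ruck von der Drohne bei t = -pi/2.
Um dies zu lösen, müssen wir 1 Ableitung unserer Gleichung für die Beschleunigung a(t) = 6·cos(t) nehmen. Durch Ableiten von der Beschleunigung erhalten wir den Ruck: j(t) = -6·sin(t). Wir haben den Ruck j(t) = -6·sin(t). Durch Einsetzen von t = -pi/2: j(-pi/2) = 6.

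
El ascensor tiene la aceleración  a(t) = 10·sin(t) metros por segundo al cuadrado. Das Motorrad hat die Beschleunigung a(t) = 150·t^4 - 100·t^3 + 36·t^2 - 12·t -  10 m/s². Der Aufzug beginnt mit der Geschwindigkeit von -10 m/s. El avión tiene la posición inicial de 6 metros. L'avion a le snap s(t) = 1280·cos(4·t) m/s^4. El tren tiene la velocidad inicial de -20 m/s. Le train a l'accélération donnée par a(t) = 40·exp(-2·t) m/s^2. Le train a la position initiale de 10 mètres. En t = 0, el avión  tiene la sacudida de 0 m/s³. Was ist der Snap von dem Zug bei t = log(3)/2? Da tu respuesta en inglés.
Starting from acceleration a(t) = 40·exp(-2·t), we take 2 derivatives. Differentiating acceleration, we get jerk: j(t) = -80·exp(-2·t). Taking d/dt of j(t), we find s(t) = 160·exp(-2·t). We have snap s(t) = 160·exp(-2·t). Substituting t = log(3)/2: s(log(3)/2) = 160/3.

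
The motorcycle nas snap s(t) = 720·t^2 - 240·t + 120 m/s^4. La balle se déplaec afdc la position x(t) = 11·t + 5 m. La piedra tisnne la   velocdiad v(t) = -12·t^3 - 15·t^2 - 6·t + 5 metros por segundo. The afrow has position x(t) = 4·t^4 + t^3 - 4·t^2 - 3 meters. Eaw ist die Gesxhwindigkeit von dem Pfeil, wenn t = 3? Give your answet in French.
Nous devons dériver notre équation de la position x(t) = 4·t^4 + t^3 - 4·t^2 - 3 1 fois. La dérivée de la position donne la vitesse: v(t) = 16·t^3 + 3·t^2 - 8·t. De l'équation de la vitesse v(t) = 16·t^3 + 3·t^2 - 8·t, nous substituons t = 3 pour obtenir v = 435.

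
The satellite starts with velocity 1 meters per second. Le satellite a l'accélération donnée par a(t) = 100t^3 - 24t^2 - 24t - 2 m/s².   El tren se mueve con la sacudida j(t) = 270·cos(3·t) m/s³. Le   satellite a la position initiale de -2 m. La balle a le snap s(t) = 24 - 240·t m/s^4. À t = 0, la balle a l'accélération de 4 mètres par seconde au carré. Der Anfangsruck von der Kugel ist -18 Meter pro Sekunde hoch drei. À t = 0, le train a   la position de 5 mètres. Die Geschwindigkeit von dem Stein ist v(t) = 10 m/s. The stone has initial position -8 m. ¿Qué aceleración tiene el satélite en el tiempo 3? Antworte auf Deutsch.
Wir haben die Beschleunigung a(t) = 100·t^3 - 24·t^2 - 24·t - 2. Durch Einsetzen von t = 3: a(3) = 2410.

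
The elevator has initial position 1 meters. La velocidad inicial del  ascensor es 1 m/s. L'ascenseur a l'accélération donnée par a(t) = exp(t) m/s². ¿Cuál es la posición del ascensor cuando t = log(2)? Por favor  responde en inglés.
We need to integrate our acceleration equation a(t) = exp(t) 2 times. Integrating acceleration and using the initial condition v(0) = 1, we get v(t) = exp(t). The integral of velocity is position. Using x(0) = 1, we get x(t) = exp(t). We have position x(t) = exp(t). Substituting t = log(2): x(log(2)) = 2.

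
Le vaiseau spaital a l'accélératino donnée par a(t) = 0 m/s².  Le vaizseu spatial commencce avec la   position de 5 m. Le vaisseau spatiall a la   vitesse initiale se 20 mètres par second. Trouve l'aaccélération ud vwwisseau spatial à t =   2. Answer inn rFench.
Nous avons l'accélération a(t) = 0. En substituant t = 2: a(2) = 0.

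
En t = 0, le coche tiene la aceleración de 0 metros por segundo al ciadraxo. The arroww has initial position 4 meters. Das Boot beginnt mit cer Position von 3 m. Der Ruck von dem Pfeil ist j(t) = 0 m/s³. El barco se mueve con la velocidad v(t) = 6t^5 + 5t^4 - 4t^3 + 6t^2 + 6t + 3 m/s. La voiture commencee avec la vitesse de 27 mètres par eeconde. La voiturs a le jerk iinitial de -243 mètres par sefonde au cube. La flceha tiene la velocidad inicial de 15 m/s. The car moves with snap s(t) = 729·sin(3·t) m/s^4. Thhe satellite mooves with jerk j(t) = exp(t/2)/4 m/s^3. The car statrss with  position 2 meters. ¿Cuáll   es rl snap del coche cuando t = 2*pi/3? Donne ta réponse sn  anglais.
Using s(t) = 729·sin(3·t) and substituting t = 2*pi/3, we find s = 0.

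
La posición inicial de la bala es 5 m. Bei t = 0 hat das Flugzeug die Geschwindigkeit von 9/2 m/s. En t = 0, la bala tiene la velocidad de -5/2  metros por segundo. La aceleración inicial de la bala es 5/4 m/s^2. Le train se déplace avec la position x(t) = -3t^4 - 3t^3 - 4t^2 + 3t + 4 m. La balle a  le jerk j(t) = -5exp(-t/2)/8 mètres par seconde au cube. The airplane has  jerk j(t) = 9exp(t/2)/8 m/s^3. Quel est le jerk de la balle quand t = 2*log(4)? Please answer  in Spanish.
De la ecuación de la sacudida j(t) = -5·exp(-t/2)/8, sustituimos t = 2*log(4) para obtener j = -5/32.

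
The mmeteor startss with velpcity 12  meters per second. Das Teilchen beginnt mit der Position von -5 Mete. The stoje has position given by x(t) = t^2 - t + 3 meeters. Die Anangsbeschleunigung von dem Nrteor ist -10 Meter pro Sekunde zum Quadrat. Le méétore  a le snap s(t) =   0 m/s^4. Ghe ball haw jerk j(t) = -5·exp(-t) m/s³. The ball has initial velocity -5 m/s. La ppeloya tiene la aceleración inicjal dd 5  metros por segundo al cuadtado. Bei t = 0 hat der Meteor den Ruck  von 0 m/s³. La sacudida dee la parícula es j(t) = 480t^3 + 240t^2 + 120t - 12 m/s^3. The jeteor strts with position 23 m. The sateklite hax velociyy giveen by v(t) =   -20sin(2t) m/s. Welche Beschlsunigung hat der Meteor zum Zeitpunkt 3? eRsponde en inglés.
We need to integrate our snap equation s(t) = 0 2 times. Taking ∫s(t)dt and applying j(0) = 0, we find j(t) = 0. The integral of jerk, with a(0) = -10, gives acceleration: a(t) = -10. From the given acceleration equation a(t) = -10, we substitute t = 3 to get a = -10.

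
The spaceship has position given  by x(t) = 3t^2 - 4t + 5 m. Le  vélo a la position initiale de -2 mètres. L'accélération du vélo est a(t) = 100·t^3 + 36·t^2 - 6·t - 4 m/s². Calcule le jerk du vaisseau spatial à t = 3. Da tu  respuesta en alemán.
Wir müssen unsere Gleichung für die Position x(t) = 3·t^2 - 4·t + 5 3-mal ableiten. Die Ableitung von der Position ergibt die Geschwindigkeit: v(t) = 6·t - 4. Durch Ableiten von der Geschwindigkeit erhalten wir die Beschleunigung: a(t) = 6. Durch Ableiten von der Beschleunigung erhalten wir den Ruck: j(t) = 0. Mit j(t) = 0 und Einsetzen von t = 3, finden wir j = 0.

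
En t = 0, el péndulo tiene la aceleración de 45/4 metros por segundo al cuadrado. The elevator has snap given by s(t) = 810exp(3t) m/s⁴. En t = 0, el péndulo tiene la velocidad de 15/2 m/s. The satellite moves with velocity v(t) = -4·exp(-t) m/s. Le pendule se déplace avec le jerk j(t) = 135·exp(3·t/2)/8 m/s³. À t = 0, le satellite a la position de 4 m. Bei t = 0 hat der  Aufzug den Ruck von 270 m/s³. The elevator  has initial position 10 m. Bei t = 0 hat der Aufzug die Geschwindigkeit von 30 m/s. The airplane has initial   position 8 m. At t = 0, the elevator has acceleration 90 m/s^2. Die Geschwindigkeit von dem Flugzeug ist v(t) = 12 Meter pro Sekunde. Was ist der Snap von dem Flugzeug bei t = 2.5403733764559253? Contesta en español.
Debemos derivar nuestra ecuación de la velocidad v(t) = 12 3 veces. La derivada de la velocidad da la aceleración: a(t) = 0. Tomando d/dt de a(t), encontramos j(t) = 0. Tomando d/dt de j(t), encontramos s(t) = 0. Usando s(t) = 0 y sustituyendo t = 2.5403733764559253, encontramos s = 0.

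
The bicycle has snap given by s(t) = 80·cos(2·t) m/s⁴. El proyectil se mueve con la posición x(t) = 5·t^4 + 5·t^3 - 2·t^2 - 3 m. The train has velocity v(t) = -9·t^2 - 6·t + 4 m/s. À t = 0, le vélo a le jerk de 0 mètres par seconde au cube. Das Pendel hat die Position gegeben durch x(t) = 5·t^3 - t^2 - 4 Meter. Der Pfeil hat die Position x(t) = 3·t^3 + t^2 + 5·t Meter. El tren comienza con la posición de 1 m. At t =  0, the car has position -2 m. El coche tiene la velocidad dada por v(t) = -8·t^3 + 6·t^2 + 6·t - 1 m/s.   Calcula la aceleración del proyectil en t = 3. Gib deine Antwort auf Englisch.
We must differentiate our position equation x(t) = 5·t^4 + 5·t^3 - 2·t^2 - 3 2 times. Differentiating position, we get velocity: v(t) = 20·t^3 + 15·t^2 - 4·t. Taking d/dt of v(t), we find a(t) = 60·t^2 + 30·t - 4. Using a(t) = 60·t^2 + 30·t - 4 and substituting t = 3, we find a = 626.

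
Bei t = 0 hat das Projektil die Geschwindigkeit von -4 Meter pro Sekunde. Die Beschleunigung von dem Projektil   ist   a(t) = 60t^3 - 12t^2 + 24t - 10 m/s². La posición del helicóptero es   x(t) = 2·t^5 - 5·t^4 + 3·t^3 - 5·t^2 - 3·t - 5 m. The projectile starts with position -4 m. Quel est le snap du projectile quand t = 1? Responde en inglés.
To solve this, we need to take 2 derivatives of our acceleration equation a(t) = 60·t^3 - 12·t^2 + 24·t - 10. The derivative of acceleration gives jerk: j(t) = 180·t^2 - 24·t + 24. Differentiating jerk, we get snap: s(t) = 360·t - 24. Using s(t) = 360·t - 24 and substituting t = 1, we find s = 336.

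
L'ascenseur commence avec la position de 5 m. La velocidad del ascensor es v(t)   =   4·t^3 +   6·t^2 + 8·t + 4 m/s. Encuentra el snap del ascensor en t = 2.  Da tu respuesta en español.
Partiendo de la velocidad v(t) = 4·t^3 + 6·t^2 + 8·t + 4, tomamos 3 derivadas. Tomando d/dt de v(t), encontramos a(t) = 12·t^2 + 12·t + 8. Tomando d/dt de a(t), encontramos j(t) = 24·t + 12. Tomando d/dt de j(t), encontramos s(t) = 24. De la ecuación del snap s(t) = 24, sustituimos t = 2 para obtener s = 24.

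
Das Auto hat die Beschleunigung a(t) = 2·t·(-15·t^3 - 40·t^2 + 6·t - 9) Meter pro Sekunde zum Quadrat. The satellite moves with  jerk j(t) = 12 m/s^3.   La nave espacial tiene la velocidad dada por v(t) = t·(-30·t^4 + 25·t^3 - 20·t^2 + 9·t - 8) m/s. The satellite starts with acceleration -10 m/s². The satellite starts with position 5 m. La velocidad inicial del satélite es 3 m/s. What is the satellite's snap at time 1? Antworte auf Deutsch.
Um dies zu lösen, müssen wir 1 Ableitung unserer Gleichung für den Ruck j(t) = 12 nehmen. Mit d/dt von j(t) finden wir s(t) = 0. Aus der Gleichung für den Snap s(t) = 0, setzen wir t = 1 ein und erhalten s = 0.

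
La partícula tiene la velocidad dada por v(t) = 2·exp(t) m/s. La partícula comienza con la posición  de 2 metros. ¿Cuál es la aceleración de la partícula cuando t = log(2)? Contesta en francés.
Nous devons dériver notre équation de la vitesse v(t) = 2·exp(t) 1 fois. En prenant d/dt de v(t), nous trouvons a(t) = 2·exp(t). De l'équation de l'accélération a(t) = 2·exp(t), nous substituons t = log(2) pour obtenir a = 4.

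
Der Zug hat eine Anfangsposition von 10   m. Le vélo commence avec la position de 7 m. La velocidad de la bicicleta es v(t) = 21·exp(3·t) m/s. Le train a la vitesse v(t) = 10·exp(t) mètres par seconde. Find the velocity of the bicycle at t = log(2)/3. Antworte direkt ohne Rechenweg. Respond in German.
Die Antwort ist 42.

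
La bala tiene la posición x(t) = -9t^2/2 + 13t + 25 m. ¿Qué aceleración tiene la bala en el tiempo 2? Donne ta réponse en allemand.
Ausgehend von der Position x(t) = -9·t^2/2 + 13·t + 25, nehmen wir 2 Ableitungen. Durch Ableiten von der Position erhalten wir die Geschwindigkeit: v(t) = 13 - 9·t. Mit d/dt von v(t) finden wir a(t) = -9. Mit a(t) = -9 und Einsetzen von t = 2, finden wir a = -9.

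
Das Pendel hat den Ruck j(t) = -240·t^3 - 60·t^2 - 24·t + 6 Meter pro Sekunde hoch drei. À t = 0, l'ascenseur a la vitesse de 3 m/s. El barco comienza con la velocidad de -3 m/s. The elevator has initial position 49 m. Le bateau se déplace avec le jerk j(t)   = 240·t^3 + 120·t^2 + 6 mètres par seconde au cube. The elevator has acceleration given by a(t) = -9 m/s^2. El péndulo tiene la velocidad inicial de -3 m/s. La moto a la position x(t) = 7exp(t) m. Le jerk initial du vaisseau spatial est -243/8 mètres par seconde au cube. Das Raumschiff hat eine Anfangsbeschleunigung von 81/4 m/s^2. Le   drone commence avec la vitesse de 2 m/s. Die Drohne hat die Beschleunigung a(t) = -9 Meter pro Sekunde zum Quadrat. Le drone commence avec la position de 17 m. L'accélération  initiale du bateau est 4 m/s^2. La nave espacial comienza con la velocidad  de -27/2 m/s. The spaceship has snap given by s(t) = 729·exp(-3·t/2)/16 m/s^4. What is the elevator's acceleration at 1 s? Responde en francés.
De l'équation de l'accélération a(t) = -9, nous substituons t = 1 pour obtenir a = -9.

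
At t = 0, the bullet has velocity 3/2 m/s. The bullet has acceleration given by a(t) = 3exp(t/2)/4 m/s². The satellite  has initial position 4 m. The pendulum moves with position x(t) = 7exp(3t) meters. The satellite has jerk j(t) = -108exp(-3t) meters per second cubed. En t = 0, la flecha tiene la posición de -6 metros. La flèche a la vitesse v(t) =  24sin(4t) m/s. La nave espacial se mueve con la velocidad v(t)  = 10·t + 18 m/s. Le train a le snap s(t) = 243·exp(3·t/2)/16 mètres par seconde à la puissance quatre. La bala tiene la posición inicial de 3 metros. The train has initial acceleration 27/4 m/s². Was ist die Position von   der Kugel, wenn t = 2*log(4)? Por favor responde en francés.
Nous devons trouver l'intégrale de notre équation de l'accélération a(t) = 3·exp(t/2)/4 2 fois. L'intégrale de l'accélération est la vitesse. En utilisant v(0) = 3/2, nous obtenons v(t) = 3·exp(t/2)/2. En intégrant la vitesse et en utilisant la condition initiale x(0) = 3, nous obtenons x(t) = 3·exp(t/2). Nous avons la position x(t) = 3·exp(t/2). En substituant t = 2*log(4): x(2*log(4)) = 12.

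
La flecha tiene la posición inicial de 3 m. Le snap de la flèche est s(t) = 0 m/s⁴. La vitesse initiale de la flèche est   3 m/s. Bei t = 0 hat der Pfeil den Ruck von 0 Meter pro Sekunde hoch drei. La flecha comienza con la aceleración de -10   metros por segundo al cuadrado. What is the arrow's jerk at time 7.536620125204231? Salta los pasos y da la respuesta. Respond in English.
j(7.536620125204231) = 0.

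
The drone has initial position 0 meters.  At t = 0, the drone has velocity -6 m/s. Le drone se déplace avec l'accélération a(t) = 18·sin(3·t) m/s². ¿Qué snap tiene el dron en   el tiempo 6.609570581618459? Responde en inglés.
We must differentiate our acceleration equation a(t) = 18·sin(3·t) 2 times. The derivative of acceleration gives jerk: j(t) = 54·cos(3·t). Differentiating jerk, we get snap: s(t) = -162·sin(3·t). Using s(t) = -162·sin(3·t) and substituting t = 6.609570581618459, we find s = -134.464349567370.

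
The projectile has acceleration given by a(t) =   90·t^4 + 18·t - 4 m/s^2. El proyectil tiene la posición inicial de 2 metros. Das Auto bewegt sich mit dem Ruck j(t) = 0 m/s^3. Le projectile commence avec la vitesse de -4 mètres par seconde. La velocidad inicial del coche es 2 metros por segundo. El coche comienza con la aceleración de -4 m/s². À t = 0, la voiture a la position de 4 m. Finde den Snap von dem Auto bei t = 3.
Ausgehend von dem Ruck j(t) = 0, nehmen wir 1 Ableitung. Mit d/dt von j(t) finden wir s(t) = 0. Mit s(t) = 0 und Einsetzen von t = 3, finden wir s = 0.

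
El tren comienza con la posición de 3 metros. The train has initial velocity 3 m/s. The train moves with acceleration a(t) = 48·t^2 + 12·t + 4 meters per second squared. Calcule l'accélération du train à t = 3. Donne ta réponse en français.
En utilisant a(t) = 48·t^2 + 12·t + 4 et en substituant t = 3, nous trouvons a = 472.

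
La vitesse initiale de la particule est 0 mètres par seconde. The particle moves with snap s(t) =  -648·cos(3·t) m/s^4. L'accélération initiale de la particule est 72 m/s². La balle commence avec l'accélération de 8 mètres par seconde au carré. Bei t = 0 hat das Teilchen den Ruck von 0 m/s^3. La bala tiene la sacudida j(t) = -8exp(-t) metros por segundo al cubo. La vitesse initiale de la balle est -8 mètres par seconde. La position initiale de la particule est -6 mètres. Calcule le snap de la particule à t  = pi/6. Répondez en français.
Nous avons le snap s(t) = -648·cos(3·t). En substituant t = pi/6: s(pi/6) = 0.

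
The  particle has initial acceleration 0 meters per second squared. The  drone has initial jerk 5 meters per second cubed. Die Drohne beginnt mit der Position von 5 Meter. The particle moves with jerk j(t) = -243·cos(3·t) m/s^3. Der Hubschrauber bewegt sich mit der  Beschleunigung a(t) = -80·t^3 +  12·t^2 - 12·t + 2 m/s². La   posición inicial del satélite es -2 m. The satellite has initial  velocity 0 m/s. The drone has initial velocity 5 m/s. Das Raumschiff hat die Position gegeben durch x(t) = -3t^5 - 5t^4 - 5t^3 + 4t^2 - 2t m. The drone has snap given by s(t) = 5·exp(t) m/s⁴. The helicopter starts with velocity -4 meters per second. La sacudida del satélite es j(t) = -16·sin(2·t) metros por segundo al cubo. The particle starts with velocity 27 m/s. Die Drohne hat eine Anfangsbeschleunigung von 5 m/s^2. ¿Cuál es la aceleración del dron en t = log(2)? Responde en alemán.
Um dies zu lösen, müssen wir 2 Integrale unserer Gleichung für den Snap s(t) = 5·exp(t) finden. Das Integral von dem Snap, mit j(0) = 5, ergibt den Ruck: j(t) = 5·exp(t). Das Integral von dem Ruck ist die Beschleunigung. Mit a(0) = 5 erhalten wir a(t) = 5·exp(t). Aus der Gleichung für die Beschleunigung a(t) = 5·exp(t), setzen wir t = log(2) ein und erhalten a = 10.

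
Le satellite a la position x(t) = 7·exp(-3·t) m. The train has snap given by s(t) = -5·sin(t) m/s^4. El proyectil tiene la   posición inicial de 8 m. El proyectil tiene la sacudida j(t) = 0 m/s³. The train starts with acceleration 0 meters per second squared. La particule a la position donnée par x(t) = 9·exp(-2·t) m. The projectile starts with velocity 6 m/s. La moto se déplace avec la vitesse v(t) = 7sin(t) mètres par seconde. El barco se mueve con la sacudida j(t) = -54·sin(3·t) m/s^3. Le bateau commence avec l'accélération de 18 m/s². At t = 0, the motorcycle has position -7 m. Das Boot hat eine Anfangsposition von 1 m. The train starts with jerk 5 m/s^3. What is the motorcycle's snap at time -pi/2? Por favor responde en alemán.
Um dies zu lösen, müssen wir 3 Ableitungen unserer Gleichung für die Geschwindigkeit v(t) = 7·sin(t) nehmen. Durch Ableiten von der Geschwindigkeit erhalten wir die Beschleunigung: a(t) = 7·cos(t). Mit d/dt von a(t) finden wir j(t) = -7·sin(t). Durch Ableiten von dem Ruck erhalten wir den Snap: s(t) = -7·cos(t). Mit s(t) = -7·cos(t) und Einsetzen von t = -pi/2, finden wir s = 0.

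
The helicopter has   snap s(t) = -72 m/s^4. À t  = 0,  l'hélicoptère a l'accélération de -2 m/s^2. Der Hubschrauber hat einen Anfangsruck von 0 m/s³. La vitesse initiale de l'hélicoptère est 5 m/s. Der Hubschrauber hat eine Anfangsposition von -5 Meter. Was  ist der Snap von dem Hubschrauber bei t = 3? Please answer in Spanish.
Usando s(t) = -72 y sustituyendo t = 3, encontramos s = -72.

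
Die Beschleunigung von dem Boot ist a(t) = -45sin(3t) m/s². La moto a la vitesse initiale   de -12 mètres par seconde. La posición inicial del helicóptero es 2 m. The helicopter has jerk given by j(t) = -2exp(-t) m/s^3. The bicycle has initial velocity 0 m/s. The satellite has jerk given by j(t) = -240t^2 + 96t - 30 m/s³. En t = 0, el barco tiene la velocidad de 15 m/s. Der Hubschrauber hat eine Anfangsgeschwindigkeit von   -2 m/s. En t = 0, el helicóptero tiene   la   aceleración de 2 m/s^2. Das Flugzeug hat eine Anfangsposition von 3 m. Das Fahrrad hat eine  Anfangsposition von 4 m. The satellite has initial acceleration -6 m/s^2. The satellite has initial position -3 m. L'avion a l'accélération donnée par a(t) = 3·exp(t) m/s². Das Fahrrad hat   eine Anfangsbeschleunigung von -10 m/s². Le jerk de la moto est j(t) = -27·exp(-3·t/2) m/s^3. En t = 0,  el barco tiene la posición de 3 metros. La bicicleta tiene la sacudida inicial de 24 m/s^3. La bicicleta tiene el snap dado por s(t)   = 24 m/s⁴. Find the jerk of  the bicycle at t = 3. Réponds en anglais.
To find the answer, we compute 1 antiderivative of s(t) = 24. The integral of snap, with j(0) = 24, gives jerk: j(t) = 24·t + 24. Using j(t) = 24·t + 24 and substituting t = 3, we find j = 96.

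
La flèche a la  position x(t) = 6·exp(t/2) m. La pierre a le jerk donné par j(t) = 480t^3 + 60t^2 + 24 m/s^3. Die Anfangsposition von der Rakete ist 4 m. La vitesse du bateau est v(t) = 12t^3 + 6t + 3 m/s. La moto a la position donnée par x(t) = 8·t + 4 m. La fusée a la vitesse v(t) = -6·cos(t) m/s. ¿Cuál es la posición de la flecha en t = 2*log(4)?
De la ecuación de la posición x(t) = 6·exp(t/2), sustituimos t = 2*log(4) para obtener x = 24.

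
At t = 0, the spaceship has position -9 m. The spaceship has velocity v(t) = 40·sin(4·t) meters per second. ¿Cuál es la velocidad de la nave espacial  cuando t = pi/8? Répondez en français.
De l'équation de la vitesse v(t) = 40·sin(4·t), nous substituons t = pi/8 pour obtenir v = 40.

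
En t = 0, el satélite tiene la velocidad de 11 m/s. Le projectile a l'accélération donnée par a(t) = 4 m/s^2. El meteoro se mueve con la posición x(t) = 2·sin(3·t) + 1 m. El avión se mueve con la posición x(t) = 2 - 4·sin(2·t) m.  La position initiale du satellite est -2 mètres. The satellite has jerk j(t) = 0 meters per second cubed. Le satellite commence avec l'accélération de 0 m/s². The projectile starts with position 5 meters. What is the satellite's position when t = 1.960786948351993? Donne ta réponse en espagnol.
Partiendo de la sacudida j(t) = 0, tomamos 3 integrales. La antiderivada de la sacudida es la aceleración. Usando a(0) = 0, obtenemos a(t) = 0. Integrando la aceleración y usando la condición inicial v(0) = 11, obtenemos v(t) = 11. Integrando la velocidad y usando la condición inicial x(0) = -2, obtenemos x(t) = 11·t - 2. Tenemos la posición x(t) = 11·t - 2. Sustituyendo t = 1.960786948351993: x(1.960786948351993) = 19.5686564318719.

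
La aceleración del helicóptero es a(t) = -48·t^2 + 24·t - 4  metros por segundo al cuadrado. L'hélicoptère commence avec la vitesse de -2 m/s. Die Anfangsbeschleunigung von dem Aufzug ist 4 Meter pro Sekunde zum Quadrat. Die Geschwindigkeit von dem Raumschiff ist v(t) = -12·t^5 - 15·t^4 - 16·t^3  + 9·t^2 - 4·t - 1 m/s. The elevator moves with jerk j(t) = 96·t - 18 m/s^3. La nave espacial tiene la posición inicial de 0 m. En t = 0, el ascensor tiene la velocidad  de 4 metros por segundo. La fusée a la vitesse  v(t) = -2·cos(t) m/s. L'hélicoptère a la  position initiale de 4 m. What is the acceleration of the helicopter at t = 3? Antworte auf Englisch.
We have acceleration a(t) = -48·t^2 + 24·t - 4. Substituting t = 3: a(3) = -364.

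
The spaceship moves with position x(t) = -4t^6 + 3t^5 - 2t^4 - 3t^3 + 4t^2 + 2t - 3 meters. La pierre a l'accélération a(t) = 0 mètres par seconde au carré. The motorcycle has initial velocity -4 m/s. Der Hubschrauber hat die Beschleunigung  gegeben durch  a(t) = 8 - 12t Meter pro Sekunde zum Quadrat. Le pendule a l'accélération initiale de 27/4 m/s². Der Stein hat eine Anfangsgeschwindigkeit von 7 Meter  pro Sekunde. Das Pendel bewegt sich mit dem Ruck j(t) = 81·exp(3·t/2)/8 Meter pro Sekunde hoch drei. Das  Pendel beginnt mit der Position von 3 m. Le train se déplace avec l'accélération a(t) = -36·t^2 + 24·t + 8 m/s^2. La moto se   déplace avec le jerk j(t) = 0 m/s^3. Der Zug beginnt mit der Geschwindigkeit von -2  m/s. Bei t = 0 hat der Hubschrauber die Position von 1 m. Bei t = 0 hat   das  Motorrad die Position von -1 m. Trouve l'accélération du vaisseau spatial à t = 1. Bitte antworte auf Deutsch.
Ausgehend von der Position x(t) = -4·t^6 + 3·t^5 - 2·t^4 - 3·t^3 + 4·t^2 + 2·t - 3, nehmen wir 2 Ableitungen. Durch Ableiten von der Position erhalten wir die Geschwindigkeit: v(t) = -24·t^5 + 15·t^4 - 8·t^3 - 9·t^2 + 8·t + 2. Durch Ableiten von der Geschwindigkeit erhalten wir die Beschleunigung: a(t) = -120·t^4 + 60·t^3 - 24·t^2 - 18·t + 8. Mit a(t) = -120·t^4 + 60·t^3 - 24·t^2 - 18·t + 8 und Einsetzen von t = 1, finden wir a = -94.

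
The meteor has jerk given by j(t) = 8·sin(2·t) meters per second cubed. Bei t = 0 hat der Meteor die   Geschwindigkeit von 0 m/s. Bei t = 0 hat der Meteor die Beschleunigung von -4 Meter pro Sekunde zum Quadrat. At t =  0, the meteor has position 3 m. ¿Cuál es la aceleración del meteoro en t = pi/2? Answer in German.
Um dies zu lösen, müssen wir 1 Integral unserer Gleichung für den Ruck j(t) = 8·sin(2·t) finden. Die Stammfunktion von dem Ruck, mit a(0) = -4, ergibt die Beschleunigung: a(t) = -4·cos(2·t). Aus der Gleichung für die Beschleunigung a(t) = -4·cos(2·t), setzen wir t = pi/2 ein und erhalten a = 4.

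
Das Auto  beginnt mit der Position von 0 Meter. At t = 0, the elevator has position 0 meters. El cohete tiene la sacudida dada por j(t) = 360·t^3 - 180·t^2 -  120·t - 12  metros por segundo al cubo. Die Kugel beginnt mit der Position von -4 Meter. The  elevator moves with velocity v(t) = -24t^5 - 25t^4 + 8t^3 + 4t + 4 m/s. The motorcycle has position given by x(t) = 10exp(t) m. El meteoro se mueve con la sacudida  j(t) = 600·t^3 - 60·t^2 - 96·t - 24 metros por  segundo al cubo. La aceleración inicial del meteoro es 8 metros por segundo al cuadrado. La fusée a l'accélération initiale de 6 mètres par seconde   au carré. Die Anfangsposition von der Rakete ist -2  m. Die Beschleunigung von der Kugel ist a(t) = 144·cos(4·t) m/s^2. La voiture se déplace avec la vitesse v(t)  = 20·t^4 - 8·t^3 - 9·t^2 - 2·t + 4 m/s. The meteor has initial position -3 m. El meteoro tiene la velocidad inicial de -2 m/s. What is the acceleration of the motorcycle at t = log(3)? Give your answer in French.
Nous devons dériver notre équation de la position x(t) = 10·exp(t) 2 fois. La dérivée de la position donne la vitesse: v(t) = 10·exp(t). La dérivée de la vitesse donne l'accélération: a(t) = 10·exp(t). Nous avons l'accélération a(t) = 10·exp(t). En substituant t = log(3): a(log(3)) = 30.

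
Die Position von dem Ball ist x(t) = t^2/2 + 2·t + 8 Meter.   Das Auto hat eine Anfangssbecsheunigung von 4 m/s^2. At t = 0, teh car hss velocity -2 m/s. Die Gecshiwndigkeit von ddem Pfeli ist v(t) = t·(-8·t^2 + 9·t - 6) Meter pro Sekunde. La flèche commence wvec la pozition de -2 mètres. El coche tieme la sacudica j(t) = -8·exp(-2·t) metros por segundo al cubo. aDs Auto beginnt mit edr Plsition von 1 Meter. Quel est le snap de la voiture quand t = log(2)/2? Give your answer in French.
Nous devons dériver notre équation du jerk j(t) = -8·exp(-2·t) 1 fois. La dérivée du jerk donne le snap: s(t) = 16·exp(-2·t). Nous avons le snap s(t) = 16·exp(-2·t). En substituant t = log(2)/2: s(log(2)/2) = 8.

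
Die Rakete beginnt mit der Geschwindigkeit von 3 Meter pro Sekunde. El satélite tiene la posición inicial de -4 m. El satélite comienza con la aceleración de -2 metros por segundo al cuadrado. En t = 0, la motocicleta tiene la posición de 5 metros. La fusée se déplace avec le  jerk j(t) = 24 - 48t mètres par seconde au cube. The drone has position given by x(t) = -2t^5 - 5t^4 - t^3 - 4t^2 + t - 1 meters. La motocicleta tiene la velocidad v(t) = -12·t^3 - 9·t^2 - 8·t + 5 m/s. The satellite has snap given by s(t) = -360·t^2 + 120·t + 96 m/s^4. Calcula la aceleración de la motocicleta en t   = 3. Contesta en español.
Debemos derivar nuestra ecuación de la velocidad v(t) = -12·t^3 - 9·t^2 - 8·t + 5 1 vez. La derivada de la velocidad da la aceleración: a(t) = -36·t^2 - 18·t - 8. Tenemos la aceleración a(t) = -36·t^2 - 18·t - 8. Sustituyendo t = 3: a(3) = -386.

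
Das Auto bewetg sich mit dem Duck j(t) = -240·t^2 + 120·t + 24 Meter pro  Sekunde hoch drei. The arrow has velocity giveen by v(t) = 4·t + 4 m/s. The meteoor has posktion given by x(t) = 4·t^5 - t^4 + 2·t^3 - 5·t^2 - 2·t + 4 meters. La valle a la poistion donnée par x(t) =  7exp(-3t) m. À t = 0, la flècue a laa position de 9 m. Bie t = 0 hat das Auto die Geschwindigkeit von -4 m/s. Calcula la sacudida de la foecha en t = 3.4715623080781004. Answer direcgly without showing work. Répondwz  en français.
La réponse est 0.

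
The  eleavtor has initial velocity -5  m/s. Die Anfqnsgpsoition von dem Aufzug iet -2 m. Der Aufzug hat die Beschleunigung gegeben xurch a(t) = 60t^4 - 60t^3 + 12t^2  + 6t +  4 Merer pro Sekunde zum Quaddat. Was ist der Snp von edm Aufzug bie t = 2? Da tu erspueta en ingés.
Starting from acceleration a(t) = 60·t^4 - 60·t^3 + 12·t^2 + 6·t + 4, we take 2 derivatives. The derivative of acceleration gives jerk: j(t) = 240·t^3 - 180·t^2 + 24·t + 6. Differentiating jerk, we get snap: s(t) = 720·t^2 - 360·t + 24. We have snap s(t) = 720·t^2 - 360·t + 24. Substituting t = 2: s(2) = 2184.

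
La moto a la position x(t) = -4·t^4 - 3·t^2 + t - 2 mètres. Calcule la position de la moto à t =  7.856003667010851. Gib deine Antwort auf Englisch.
We have position x(t) = -4·t^4 - 3·t^2 + t - 2. Substituting t = 7.856003667010851: x(7.856003667010851) = -15415.1448341844.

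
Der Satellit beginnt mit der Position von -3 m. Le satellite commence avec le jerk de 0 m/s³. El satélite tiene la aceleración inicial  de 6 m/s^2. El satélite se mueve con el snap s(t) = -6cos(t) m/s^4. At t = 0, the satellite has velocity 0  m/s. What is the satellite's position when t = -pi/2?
We must find the antiderivative of our snap equation s(t) = -6·cos(t) 4 times. The antiderivative of snap, with j(0) = 0, gives jerk: j(t) = -6·sin(t). The integral of jerk, with a(0) = 6, gives acceleration: a(t) = 6·cos(t). The antiderivative of acceleration is velocity. Using v(0) = 0, we get v(t) = 6·sin(t). The antiderivative of velocity is position. Using x(0) = -3, we get x(t) = 3 - 6·cos(t). Using x(t) = 3 - 6·cos(t) and substituting t = -pi/2, we find x = 3.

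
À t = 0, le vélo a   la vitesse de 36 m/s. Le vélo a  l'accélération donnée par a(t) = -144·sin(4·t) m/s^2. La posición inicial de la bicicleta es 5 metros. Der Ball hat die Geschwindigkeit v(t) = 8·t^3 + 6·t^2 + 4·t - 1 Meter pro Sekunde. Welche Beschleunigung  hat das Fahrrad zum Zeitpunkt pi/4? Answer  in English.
We have acceleration a(t) = -144·sin(4·t). Substituting t = pi/4: a(pi/4) = 0.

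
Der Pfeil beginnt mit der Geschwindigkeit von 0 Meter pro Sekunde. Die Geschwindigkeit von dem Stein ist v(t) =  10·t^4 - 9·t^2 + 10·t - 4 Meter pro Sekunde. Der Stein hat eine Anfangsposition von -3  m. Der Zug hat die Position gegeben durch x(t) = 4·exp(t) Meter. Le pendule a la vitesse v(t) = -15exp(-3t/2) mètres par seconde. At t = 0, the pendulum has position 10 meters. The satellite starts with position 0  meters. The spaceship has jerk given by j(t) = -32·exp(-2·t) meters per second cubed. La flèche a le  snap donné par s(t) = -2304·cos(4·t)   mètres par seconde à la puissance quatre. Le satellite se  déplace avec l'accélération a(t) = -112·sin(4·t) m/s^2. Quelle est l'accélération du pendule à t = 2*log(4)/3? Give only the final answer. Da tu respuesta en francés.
La réponse est 45/8.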